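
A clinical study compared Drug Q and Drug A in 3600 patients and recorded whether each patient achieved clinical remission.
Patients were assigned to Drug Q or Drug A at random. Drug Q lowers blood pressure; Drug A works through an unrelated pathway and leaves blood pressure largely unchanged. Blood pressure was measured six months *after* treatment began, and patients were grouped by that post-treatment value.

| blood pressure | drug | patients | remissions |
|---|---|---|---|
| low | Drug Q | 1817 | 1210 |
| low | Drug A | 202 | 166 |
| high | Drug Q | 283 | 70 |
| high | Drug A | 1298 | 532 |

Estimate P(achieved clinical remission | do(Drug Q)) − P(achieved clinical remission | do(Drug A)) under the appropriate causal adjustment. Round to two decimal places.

+0.14

The blood pressure-specific comparison favours Drug A throughout, but the pooled figures favour Drug Q. The question is whether to condition on blood pressure.
The distribution of blood pressure is itself part of what the drug does — it is an intermediate outcome. Holding it fixed would remove that part of the effect; the total effect is the pooled difference.
The causal difference is the pooled difference: 0.610 − 0.465 = +0.144.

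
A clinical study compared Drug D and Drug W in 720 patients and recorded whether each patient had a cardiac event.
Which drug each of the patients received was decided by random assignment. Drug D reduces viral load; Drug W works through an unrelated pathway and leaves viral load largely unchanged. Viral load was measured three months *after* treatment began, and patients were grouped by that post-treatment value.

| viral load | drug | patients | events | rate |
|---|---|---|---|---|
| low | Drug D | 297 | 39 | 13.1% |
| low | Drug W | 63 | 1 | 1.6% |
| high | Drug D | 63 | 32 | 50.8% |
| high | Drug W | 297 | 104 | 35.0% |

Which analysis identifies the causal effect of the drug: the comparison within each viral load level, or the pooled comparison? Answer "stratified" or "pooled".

Stratifying would compare drugs among patients the drugs themselves sorted into viral load groups — a form of selection on an intermediate. The unconditioned pooled rates give the total causal effect.
Pooled: Drug D 19.7% vs Drug W 29.2%; Drug D is lower overall.

pooled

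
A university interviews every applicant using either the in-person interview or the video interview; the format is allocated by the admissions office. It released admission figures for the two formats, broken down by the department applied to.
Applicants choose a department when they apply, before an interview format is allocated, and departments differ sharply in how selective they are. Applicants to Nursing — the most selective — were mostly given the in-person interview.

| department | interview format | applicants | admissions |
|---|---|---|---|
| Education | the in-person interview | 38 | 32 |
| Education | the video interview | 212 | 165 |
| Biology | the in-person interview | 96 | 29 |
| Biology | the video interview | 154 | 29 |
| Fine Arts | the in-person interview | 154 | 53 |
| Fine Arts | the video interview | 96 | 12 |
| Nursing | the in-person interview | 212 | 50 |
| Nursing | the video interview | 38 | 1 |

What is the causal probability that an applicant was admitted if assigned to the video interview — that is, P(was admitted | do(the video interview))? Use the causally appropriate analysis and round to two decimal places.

The stratified and pooled comparisons disagree (the in-person interview wins within each department; the video interview wins overall), so the answer turns on the causal role of department.
Nothing the interview format does changes department; the imbalance is an allocation artefact. With department also predicting the outcome, the pooled figure is confounded, and the within-stratum comparison is the causal one.
Standardising the video interview to the population department mix: 0.250·165/212 + 0.250·29/154 + 0.250·12/96 + 0.250·1/38 = 0.279.

0.28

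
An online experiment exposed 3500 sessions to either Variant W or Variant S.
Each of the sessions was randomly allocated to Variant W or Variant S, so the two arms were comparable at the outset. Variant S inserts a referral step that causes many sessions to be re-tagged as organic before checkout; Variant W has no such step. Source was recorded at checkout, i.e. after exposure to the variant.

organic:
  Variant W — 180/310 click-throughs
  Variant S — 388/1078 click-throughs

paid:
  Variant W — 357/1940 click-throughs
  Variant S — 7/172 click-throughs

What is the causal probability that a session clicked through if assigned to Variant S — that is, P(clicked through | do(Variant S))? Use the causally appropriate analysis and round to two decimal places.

0.32

Variant W is higher inside every traffic source stratum but Variant S is higher in aggregate. Whether to stratify depends on how traffic source relates to the variant.
Stratifying would compare variants among sessions the variants themselves sorted into traffic source groups — a form of selection on an intermediate. The unconditioned pooled rates give the total causal effect.
So P(outcome | do(Variant S)) is just the pooled rate for Variant S: 395/1250 = 0.316.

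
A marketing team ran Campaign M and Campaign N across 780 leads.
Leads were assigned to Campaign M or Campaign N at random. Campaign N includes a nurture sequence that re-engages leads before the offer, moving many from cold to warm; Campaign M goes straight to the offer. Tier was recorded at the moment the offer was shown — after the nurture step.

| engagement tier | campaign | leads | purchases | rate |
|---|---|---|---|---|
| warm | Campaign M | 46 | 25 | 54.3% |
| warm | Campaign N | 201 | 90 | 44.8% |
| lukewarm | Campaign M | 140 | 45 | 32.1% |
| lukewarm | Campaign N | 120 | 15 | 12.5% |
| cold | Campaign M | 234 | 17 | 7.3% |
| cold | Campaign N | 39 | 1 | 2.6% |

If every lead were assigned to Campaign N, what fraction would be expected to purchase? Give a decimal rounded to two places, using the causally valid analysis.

0.29

Campaign M is higher inside every engagement tier stratum but Campaign N is higher in aggregate. Whether to stratify depends on how engagement tier relates to the campaign.
The distribution of engagement tier is itself part of what the campaign does — it is an intermediate outcome. Holding it fixed would remove that part of the effect; the total effect is the pooled difference.
So P(outcome | do(Campaign N)) is just the pooled rate for Campaign N: 106/360 = 0.294.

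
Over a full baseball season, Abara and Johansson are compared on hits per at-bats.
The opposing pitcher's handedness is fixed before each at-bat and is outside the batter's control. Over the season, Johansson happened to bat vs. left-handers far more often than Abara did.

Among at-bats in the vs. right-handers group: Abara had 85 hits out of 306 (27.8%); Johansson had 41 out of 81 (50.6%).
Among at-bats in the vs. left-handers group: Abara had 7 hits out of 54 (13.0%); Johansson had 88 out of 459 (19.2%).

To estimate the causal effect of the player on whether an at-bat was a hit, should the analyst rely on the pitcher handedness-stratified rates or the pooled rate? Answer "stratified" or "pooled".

The imbalance in pitcher handedness arose from how at-bats were allocated, not from anything the player did; and pitcher handedness independently affects the outcome. The pooled gap is confounded — condition on pitcher handedness.
Within each level — vs. right-handers: 27.8% vs 50.6%; vs. left-handers: 13.0% vs 19.2% — Johansson is higher every time.

stratified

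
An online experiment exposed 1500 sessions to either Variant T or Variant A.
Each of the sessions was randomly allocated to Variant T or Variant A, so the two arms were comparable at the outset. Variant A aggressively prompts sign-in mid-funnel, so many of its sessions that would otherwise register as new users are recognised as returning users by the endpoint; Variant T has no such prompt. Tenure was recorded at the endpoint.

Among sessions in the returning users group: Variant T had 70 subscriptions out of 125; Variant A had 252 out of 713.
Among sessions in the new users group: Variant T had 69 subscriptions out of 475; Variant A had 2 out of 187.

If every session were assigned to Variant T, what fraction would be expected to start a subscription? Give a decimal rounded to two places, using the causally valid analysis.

0.23

Variant T is higher inside every user tenure stratum but Variant A is higher in aggregate. Whether to stratify depends on how user tenure relates to the variant.
User tenure is recorded after the variant and is itself shifted by it — it sits on the causal path from variant to outcome. Conditioning on a mediator would strip out part of the effect we want; the pooled comparison gives the total causal effect.
So P(outcome | do(Variant T)) is just the pooled rate for Variant T: 139/600 = 0.232.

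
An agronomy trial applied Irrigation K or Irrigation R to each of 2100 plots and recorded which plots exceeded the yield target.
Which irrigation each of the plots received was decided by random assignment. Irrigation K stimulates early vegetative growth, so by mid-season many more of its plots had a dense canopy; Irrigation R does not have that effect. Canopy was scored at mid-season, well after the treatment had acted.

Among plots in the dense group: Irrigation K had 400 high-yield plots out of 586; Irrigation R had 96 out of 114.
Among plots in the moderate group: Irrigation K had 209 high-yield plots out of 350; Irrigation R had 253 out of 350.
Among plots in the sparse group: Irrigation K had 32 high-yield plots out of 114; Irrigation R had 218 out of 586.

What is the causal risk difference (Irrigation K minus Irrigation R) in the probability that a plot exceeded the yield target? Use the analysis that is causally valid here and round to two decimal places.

+0.07

Mid-season canopy is downstream of the irrigation. One should not condition on a consequence of treatment, so the overall rates are the right comparison.
The causal difference is the pooled difference: 0.610 − 0.540 = +0.070.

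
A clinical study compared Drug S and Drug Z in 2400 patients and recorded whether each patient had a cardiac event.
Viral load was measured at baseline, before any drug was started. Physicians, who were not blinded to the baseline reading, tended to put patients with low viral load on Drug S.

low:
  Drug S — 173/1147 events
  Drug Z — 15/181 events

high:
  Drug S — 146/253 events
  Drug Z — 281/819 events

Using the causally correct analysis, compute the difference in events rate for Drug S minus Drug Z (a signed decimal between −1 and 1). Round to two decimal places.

+0.14

Viral load is set before the drug has any effect — it is not caused by the drug — and it independently drives the outcome. That makes it a confounder, so the causal comparison is within viral load levels.
Adjusting over the population distribution of viral load: 0.553·(0.151−0.083) + 0.447·(0.577−0.343) = +0.142.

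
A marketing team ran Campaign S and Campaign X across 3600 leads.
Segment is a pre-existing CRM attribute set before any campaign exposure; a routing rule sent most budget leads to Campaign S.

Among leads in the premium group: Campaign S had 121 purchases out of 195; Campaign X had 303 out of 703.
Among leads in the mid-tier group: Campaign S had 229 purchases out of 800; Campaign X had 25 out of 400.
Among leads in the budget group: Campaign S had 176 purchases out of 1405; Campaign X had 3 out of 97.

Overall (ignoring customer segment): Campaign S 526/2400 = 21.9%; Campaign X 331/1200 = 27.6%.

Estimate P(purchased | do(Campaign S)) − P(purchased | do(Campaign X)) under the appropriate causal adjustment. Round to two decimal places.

Since customer segment is a pre-existing factor (not a product of the campaign) and it affects the outcome on its own, it is a confounder. The stratified rates, not the pooled rate, identify the causal effect.
Adjusting over the population distribution of customer segment: 0.249·(0.621−0.431) + 0.333·(0.286−0.062) + 0.417·(0.125−0.031) = +0.161.

+0.16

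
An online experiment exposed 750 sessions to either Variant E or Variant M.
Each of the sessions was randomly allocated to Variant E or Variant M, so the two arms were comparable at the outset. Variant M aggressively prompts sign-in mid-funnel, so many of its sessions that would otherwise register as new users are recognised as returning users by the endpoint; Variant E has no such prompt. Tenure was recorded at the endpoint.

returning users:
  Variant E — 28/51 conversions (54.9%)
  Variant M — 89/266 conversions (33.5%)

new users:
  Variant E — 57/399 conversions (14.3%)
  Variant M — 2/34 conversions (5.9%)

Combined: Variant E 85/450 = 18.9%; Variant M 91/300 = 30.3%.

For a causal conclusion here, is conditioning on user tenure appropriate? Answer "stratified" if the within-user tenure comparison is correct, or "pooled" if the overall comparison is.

pooled

User tenure is downstream of the variant. One should not condition on a consequence of treatment, so the overall rates are the right comparison.
Pooled: Variant E 18.9% vs Variant M 30.3%; Variant M is higher overall.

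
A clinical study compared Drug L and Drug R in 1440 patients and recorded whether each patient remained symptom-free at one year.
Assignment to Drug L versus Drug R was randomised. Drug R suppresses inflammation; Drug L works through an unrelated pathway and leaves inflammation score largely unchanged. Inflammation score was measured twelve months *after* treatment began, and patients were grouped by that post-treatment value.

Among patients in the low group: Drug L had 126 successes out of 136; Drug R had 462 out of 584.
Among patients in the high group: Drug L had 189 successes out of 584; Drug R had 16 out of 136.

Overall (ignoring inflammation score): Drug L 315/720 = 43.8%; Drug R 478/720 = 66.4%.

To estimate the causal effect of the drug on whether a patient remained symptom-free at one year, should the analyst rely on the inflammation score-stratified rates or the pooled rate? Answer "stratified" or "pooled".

pooled

The inflammation score-specific comparison favours Drug L throughout, but the pooled figures favour Drug R. The question is whether to condition on inflammation score.
Inflammation score here is a post-treatment variable shaped by the drug; conditioning on it would introduce bias rather than remove it. The overall comparison is the causal one.
Pooled: Drug L 43.8% vs Drug R 66.4%; Drug R is higher overall.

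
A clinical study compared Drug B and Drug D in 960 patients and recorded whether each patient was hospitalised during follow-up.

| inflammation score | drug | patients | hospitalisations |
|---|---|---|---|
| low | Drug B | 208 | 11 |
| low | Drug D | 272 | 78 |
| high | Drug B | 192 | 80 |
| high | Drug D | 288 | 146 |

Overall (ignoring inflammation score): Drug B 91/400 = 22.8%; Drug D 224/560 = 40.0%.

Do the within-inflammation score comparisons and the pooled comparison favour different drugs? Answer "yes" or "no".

Within each inflammation score level (low 5.3% vs 28.7%; high 41.7% vs 50.7%), Drug B has the lower rate every time. Pooled: 22.8% vs 40.0% — Drug B has the lower rate overall. They agree.

no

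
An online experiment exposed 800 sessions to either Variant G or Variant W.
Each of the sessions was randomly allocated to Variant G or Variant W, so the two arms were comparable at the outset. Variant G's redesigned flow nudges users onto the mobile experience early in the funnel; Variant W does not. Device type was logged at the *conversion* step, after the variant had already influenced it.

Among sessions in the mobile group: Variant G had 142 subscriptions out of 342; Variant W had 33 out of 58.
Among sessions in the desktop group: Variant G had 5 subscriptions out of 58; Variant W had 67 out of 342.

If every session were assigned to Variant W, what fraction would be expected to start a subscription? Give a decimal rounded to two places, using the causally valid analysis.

0.25

The device type-specific comparison favours Variant W throughout, but the pooled figures favour Variant G. The question is whether to condition on device type.
Stratifying would compare variants among sessions the variants themselves sorted into device type groups — a form of selection on an intermediate. The unconditioned pooled rates give the total causal effect.
So P(outcome | do(Variant W)) is just the pooled rate for Variant W: 100/400 = 0.250.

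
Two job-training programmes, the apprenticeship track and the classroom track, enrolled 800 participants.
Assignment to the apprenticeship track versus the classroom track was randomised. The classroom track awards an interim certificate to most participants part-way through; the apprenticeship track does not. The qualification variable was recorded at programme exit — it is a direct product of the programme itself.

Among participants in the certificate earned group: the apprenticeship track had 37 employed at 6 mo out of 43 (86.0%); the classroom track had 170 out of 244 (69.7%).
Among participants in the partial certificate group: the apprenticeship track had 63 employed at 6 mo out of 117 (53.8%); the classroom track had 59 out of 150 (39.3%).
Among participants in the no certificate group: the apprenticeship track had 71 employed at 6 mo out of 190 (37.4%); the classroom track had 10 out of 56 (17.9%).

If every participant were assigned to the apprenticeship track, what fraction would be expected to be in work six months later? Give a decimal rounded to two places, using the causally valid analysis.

The qualification attained during the programme-specific comparison favours the apprenticeship track throughout, but the pooled figures favour the classroom track. The question is whether to condition on qualification attained during the programme.
Qualification attained during the programme here is a post-treatment variable shaped by the programme; conditioning on it would introduce bias rather than remove it. The overall comparison is the causal one.
So P(outcome | do(the apprenticeship track)) is just the pooled rate for the apprenticeship track: 171/350 = 0.489.

0.49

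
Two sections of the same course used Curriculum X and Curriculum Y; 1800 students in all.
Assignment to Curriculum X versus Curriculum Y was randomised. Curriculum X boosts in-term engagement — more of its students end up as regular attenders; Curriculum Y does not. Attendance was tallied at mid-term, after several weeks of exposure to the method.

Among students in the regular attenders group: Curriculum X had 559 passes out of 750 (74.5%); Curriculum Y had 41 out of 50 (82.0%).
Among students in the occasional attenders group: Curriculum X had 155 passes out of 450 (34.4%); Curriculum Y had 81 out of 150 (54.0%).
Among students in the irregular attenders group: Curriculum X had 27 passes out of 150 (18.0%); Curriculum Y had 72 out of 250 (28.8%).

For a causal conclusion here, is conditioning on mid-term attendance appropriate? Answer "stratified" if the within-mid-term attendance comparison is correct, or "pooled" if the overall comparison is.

Curriculum Y is higher inside every mid-term attendance stratum but Curriculum X is higher in aggregate. Whether to stratify depends on how mid-term attendance relates to the teaching method.
Mid-term attendance here is a post-treatment variable shaped by the teaching method; conditioning on it would introduce bias rather than remove it. The overall comparison is the causal one.
Pooled: Curriculum X 54.9% vs Curriculum Y 43.1%; Curriculum X is higher overall.

pooled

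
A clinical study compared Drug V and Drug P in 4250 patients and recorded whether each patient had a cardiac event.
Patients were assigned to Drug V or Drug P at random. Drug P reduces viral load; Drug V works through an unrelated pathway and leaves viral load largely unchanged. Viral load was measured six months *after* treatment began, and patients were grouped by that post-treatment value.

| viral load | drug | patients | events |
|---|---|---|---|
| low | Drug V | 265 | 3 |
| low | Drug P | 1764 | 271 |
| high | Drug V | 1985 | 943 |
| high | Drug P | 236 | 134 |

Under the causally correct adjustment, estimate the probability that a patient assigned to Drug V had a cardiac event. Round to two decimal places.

Because the drug influences viral load, viral load is a post-treatment mediator, not a confounder. Stratifying on it would bias the estimate; the causal effect is the crude pooled difference.
So P(outcome | do(Drug V)) is just the pooled rate for Drug V: 946/2250 = 0.420.

0.42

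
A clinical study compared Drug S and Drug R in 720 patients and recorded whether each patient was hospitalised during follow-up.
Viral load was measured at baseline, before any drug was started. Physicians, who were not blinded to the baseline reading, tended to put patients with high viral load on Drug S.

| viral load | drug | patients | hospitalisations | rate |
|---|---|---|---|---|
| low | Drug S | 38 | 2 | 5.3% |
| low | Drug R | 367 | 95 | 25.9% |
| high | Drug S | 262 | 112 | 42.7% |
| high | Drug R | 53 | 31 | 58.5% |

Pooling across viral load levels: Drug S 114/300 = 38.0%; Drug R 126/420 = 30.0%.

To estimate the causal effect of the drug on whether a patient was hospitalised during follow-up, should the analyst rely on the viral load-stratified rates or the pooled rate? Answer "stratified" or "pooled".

stratified

Since viral load is a pre-existing factor (not a product of the drug) and it affects the outcome on its own, it is a confounder. The stratified rates, not the pooled rate, identify the causal effect.
Within each level — low: 5.3% vs 25.9%; high: 42.7% vs 58.5% — Drug S is lower every time.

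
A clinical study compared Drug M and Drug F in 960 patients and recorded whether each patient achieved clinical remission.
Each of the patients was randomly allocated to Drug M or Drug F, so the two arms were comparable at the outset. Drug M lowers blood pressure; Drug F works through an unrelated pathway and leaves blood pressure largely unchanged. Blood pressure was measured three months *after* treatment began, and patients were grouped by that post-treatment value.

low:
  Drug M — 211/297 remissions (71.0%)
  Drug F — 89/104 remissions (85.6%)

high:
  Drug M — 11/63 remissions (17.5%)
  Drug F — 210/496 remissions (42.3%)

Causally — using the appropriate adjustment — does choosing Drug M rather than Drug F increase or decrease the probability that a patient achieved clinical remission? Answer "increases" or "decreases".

increases

Within every blood pressure level Drug F has the higher rate, yet pooled Drug M does — Simpson's reversal.
Stratifying would compare drugs among patients the drugs themselves sorted into blood pressure groups — a form of selection on an intermediate. The unconditioned pooled rates give the total causal effect.
Pooled: Drug M 61.7% vs Drug F 49.8%; Drug M is higher overall.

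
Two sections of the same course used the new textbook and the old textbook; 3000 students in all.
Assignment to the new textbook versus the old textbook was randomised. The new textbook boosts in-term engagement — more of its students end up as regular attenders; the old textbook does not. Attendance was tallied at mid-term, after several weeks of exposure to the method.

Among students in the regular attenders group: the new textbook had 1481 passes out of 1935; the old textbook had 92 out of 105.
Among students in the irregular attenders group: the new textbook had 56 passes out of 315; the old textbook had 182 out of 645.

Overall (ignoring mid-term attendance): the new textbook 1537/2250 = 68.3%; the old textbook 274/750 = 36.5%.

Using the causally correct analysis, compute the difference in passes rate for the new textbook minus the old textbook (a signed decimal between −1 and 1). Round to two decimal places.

+0.32

Because the teaching method influences mid-term attendance, mid-term attendance is a post-treatment mediator, not a confounder. Stratifying on it would bias the estimate; the causal effect is the crude pooled difference.
The causal difference is the pooled difference: 0.683 − 0.365 = +0.318.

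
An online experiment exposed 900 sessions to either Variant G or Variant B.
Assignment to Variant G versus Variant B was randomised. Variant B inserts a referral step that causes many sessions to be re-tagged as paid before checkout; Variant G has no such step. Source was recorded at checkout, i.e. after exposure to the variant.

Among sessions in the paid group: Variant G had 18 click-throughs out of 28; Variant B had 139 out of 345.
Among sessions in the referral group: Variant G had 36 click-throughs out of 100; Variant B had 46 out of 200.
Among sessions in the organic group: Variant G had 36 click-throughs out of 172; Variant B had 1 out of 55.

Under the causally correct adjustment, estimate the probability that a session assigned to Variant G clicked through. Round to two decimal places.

Within every traffic source level Variant G has the higher rate, yet pooled Variant B does — Simpson's reversal.
Traffic source is downstream of the variant. One should not condition on a consequence of treatment, so the overall rates are the right comparison.
So P(outcome | do(Variant G)) is just the pooled rate for Variant G: 90/300 = 0.300.

0.30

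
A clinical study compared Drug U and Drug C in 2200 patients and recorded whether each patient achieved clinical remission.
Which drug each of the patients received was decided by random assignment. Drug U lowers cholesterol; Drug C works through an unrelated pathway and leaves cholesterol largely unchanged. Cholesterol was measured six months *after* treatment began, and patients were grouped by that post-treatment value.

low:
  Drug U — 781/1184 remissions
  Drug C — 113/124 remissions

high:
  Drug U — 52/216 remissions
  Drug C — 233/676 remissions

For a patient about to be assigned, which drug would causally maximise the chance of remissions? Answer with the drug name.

Cholesterol here is a post-treatment variable shaped by the drug; conditioning on it would introduce bias rather than remove it. The overall comparison is the causal one.
Pooled: Drug U 59.5% vs Drug C 43.2%; Drug U is higher overall.

Drug U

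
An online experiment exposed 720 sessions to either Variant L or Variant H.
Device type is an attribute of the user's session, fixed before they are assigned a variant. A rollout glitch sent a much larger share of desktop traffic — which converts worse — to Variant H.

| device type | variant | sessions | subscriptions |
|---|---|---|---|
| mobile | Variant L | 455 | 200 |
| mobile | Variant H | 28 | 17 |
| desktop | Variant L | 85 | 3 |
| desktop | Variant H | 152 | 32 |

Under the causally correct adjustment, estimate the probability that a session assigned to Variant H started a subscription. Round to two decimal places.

0.48

Nothing the variant does changes device type; the imbalance is an allocation artefact. With device type also predicting the outcome, the pooled figure is confounded, and the within-stratum comparison is the causal one.
Standardising Variant H to the population device type mix: 0.671·17/28 + 0.329·32/152 = 0.477.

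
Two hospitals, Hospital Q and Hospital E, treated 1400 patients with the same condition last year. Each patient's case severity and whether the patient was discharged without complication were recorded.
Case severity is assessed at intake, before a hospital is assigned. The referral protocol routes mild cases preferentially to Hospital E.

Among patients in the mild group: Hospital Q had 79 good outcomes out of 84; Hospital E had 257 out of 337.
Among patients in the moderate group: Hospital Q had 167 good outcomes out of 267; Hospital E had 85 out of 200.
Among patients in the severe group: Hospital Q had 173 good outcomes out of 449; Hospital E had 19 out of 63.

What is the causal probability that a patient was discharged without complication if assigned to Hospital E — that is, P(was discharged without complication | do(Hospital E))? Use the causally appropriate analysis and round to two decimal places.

Here case severity is a common cause — it drives both which hospital a case falls under and the outcome. The crude comparison mixes populations; the stratum-specific rates are the causally relevant ones.
Standardising Hospital E to the population case severity mix: 0.301·257/337 + 0.334·85/200 + 0.366·19/63 = 0.481.

0.48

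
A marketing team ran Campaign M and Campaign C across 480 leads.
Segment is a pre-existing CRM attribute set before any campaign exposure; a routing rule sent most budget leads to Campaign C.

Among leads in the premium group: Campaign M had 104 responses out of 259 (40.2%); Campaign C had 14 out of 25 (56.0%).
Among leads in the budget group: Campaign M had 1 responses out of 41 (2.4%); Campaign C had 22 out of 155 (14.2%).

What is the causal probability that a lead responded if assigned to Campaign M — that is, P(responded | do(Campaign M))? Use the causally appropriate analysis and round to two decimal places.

Customer segment satisfies the back-door criterion: it is not a descendant of the campaign, and it blocks the spurious path from campaign to outcome. Adjusting for it (i.e., using the within-customer segment rates) gives the causal effect.
Standardising Campaign M to the population customer segment mix: 0.592·104/259 + 0.408·1/41 = 0.248.

0.25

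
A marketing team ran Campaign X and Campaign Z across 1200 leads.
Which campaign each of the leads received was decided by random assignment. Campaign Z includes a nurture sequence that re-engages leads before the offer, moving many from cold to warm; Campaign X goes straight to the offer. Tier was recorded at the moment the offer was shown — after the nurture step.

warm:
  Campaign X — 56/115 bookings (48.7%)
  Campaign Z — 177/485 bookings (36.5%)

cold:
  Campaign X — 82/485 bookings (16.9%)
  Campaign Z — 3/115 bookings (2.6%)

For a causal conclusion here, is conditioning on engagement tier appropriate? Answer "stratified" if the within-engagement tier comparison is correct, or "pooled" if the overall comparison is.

Engagement tier here is a post-treatment variable shaped by the campaign; conditioning on it would introduce bias rather than remove it. The overall comparison is the causal one.
Pooled: Campaign X 23.0% vs Campaign Z 30.0%; Campaign Z is higher overall.

pooled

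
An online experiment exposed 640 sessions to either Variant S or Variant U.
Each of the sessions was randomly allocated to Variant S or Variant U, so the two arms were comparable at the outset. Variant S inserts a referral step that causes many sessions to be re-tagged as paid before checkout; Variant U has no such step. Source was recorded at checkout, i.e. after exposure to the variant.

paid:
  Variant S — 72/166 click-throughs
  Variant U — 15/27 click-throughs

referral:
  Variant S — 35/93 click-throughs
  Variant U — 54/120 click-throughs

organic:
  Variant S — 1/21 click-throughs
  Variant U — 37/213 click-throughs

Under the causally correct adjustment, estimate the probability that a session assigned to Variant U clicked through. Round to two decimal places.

Within every traffic source level Variant U has the higher rate, yet pooled Variant S does — Simpson's reversal.
Traffic source is recorded after the variant and is itself shifted by it — it sits on the causal path from variant to outcome. Conditioning on a mediator would strip out part of the effect we want; the pooled comparison gives the total causal effect.
So P(outcome | do(Variant U)) is just the pooled rate for Variant U: 106/360 = 0.294.

0.29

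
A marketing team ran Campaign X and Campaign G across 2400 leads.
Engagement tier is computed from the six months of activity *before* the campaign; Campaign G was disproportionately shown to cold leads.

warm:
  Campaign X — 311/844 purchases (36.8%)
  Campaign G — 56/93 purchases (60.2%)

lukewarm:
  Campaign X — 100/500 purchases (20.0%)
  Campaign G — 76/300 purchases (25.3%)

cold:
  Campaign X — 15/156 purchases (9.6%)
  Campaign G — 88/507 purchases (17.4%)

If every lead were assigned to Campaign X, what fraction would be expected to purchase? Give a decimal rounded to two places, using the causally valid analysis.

0.24

The stratified and pooled comparisons disagree (Campaign G wins within each engagement tier; Campaign X wins overall), so the answer turns on the causal role of engagement tier.
Since engagement tier is a pre-existing factor (not a product of the campaign) and it affects the outcome on its own, it is a confounder. The stratified rates, not the pooled rate, identify the causal effect.
Standardising Campaign X to the population engagement tier mix: 0.390·311/844 + 0.333·100/500 + 0.276·15/156 = 0.237.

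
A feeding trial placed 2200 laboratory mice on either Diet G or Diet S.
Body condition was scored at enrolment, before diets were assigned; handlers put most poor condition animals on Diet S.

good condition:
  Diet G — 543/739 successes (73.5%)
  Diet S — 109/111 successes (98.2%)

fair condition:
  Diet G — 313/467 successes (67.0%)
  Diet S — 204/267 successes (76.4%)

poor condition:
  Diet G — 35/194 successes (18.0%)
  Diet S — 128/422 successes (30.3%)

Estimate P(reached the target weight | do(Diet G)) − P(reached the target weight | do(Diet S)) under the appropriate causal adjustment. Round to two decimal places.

The starting body condition-specific comparison favours Diet S throughout, but the pooled figures favour Diet G. The question is whether to condition on starting body condition.
Starting body condition satisfies the back-door criterion: it is not a descendant of the diet, and it blocks the spurious path from diet to outcome. Adjusting for it (i.e., using the within-starting body condition rates) gives the causal effect.
Adjusting over the population distribution of starting body condition: 0.386·(0.735−0.982) + 0.334·(0.670−0.764) + 0.280·(0.180−0.303) = -0.161.

-0.16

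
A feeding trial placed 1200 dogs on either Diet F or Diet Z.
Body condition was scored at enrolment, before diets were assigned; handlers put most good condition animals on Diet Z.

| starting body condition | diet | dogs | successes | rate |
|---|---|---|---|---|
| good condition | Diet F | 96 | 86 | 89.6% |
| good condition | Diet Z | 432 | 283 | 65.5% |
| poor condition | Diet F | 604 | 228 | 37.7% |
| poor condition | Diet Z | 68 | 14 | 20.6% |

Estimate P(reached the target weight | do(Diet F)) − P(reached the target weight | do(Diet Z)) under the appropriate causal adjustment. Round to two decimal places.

Here starting body condition is a common cause — it drives both which diet a case falls under and the outcome. The crude comparison mixes populations; the stratum-specific rates are the causally relevant ones.
Adjusting over the population distribution of starting body condition: 0.440·(0.896−0.655) + 0.560·(0.377−0.206) = +0.202.

+0.20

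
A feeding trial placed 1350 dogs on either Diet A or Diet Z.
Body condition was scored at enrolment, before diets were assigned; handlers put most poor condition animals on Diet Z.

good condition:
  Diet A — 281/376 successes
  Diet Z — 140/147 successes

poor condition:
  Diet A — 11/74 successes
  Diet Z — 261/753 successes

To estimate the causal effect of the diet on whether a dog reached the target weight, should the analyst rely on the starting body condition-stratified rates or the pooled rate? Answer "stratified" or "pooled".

Since starting body condition is a pre-existing factor (not a product of the diet) and it affects the outcome on its own, it is a confounder. The stratified rates, not the pooled rate, identify the causal effect.
Within each level — good condition: 74.7% vs 95.2%; poor condition: 14.9% vs 34.7% — Diet Z is higher every time.

stratified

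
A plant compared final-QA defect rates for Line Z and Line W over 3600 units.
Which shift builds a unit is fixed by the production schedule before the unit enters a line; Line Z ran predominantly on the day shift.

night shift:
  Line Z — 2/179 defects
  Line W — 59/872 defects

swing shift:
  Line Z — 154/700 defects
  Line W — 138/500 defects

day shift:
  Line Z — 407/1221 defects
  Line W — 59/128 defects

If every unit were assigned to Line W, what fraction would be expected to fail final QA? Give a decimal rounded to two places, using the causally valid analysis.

Here shift is a common cause — it drives both which line a case falls under and the outcome. The crude comparison mixes populations; the stratum-specific rates are the causally relevant ones.
Standardising Line W to the population shift mix: 0.292·59/872 + 0.333·138/500 + 0.375·59/128 = 0.284.

0.28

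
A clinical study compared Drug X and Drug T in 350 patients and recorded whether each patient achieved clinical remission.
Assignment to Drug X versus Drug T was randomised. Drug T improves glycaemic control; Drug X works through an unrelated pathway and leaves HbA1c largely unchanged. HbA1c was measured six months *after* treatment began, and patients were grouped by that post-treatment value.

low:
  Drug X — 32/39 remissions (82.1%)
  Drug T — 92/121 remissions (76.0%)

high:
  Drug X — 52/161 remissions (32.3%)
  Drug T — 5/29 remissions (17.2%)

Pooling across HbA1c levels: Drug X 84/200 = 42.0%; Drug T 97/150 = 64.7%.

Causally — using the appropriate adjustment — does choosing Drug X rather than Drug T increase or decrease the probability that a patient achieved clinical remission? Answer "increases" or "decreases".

decreases

Stratifying would compare drugs among patients the drugs themselves sorted into HbA1c groups — a form of selection on an intermediate. The unconditioned pooled rates give the total causal effect.
Pooled: Drug X 42.0% vs Drug T 64.7%; Drug T is higher overall.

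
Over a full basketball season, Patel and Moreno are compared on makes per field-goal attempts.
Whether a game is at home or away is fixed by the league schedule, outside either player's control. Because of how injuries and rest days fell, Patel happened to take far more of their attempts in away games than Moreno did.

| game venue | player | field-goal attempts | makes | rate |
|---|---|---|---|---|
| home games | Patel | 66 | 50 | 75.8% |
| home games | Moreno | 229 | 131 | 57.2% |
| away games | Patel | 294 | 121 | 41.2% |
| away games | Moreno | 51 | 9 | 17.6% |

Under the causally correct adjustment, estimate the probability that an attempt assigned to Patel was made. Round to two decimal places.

The game venue-specific comparison favours Patel throughout, but the pooled figures favour Moreno. The question is whether to condition on game venue.
Game venue differs across players for reasons unrelated to any effect of the player itself, and it separately predicts the outcome — a classic confounder. We must compare within game venue levels.
Standardising Patel to the population game venue mix: 0.461·50/66 + 0.539·121/294 = 0.571.

0.57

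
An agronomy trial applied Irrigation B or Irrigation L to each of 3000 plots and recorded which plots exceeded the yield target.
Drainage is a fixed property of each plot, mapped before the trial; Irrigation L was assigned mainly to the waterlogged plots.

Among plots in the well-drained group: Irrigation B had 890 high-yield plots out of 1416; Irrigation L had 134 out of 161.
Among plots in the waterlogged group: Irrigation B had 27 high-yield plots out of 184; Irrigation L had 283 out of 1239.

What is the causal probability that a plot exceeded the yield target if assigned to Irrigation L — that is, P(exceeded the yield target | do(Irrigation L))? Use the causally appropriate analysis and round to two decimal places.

0.55

The field drainage-specific comparison favours Irrigation L throughout, but the pooled figures favour Irrigation B. The question is whether to condition on field drainage.
Nothing the irrigation does changes field drainage; the imbalance is an allocation artefact. With field drainage also predicting the outcome, the pooled figure is confounded, and the within-stratum comparison is the causal one.
Standardising Irrigation L to the population field drainage mix: 0.526·134/161 + 0.474·283/1239 = 0.546.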